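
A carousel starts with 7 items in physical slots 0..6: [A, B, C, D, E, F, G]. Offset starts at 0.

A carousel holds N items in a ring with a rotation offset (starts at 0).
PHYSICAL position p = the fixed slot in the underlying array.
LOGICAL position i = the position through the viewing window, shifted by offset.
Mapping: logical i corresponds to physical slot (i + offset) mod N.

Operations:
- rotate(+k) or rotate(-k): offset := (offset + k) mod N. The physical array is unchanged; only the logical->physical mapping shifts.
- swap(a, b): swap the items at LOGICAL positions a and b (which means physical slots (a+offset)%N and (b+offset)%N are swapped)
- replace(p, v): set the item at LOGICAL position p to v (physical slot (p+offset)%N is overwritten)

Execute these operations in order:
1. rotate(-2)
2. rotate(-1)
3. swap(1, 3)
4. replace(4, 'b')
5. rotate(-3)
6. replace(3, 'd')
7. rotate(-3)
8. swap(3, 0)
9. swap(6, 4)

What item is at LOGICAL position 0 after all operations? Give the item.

After op 1 (rotate(-2)): offset=5, physical=[A,B,C,D,E,F,G], logical=[F,G,A,B,C,D,E]
After op 2 (rotate(-1)): offset=4, physical=[A,B,C,D,E,F,G], logical=[E,F,G,A,B,C,D]
After op 3 (swap(1, 3)): offset=4, physical=[F,B,C,D,E,A,G], logical=[E,A,G,F,B,C,D]
After op 4 (replace(4, 'b')): offset=4, physical=[F,b,C,D,E,A,G], logical=[E,A,G,F,b,C,D]
After op 5 (rotate(-3)): offset=1, physical=[F,b,C,D,E,A,G], logical=[b,C,D,E,A,G,F]
After op 6 (replace(3, 'd')): offset=1, physical=[F,b,C,D,d,A,G], logical=[b,C,D,d,A,G,F]
After op 7 (rotate(-3)): offset=5, physical=[F,b,C,D,d,A,G], logical=[A,G,F,b,C,D,d]
After op 8 (swap(3, 0)): offset=5, physical=[F,A,C,D,d,b,G], logical=[b,G,F,A,C,D,d]
After op 9 (swap(6, 4)): offset=5, physical=[F,A,d,D,C,b,G], logical=[b,G,F,A,d,D,C]

Answer: b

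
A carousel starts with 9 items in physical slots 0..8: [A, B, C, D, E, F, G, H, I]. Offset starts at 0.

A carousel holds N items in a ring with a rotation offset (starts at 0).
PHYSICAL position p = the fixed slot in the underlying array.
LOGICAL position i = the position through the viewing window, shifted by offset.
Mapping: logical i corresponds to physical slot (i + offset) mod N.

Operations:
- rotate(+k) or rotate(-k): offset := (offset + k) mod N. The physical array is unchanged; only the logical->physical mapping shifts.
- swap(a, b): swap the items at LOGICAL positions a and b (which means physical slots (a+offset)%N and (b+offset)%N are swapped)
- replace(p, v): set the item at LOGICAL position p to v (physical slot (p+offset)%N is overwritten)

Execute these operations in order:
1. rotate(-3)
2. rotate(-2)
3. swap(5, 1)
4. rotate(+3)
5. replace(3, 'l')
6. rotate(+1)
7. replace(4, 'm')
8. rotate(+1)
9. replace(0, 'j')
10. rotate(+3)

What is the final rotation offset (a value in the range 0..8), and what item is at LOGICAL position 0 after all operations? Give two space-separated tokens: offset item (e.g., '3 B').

After op 1 (rotate(-3)): offset=6, physical=[A,B,C,D,E,F,G,H,I], logical=[G,H,I,A,B,C,D,E,F]
After op 2 (rotate(-2)): offset=4, physical=[A,B,C,D,E,F,G,H,I], logical=[E,F,G,H,I,A,B,C,D]
After op 3 (swap(5, 1)): offset=4, physical=[F,B,C,D,E,A,G,H,I], logical=[E,A,G,H,I,F,B,C,D]
After op 4 (rotate(+3)): offset=7, physical=[F,B,C,D,E,A,G,H,I], logical=[H,I,F,B,C,D,E,A,G]
After op 5 (replace(3, 'l')): offset=7, physical=[F,l,C,D,E,A,G,H,I], logical=[H,I,F,l,C,D,E,A,G]
After op 6 (rotate(+1)): offset=8, physical=[F,l,C,D,E,A,G,H,I], logical=[I,F,l,C,D,E,A,G,H]
After op 7 (replace(4, 'm')): offset=8, physical=[F,l,C,m,E,A,G,H,I], logical=[I,F,l,C,m,E,A,G,H]
After op 8 (rotate(+1)): offset=0, physical=[F,l,C,m,E,A,G,H,I], logical=[F,l,C,m,E,A,G,H,I]
After op 9 (replace(0, 'j')): offset=0, physical=[j,l,C,m,E,A,G,H,I], logical=[j,l,C,m,E,A,G,H,I]
After op 10 (rotate(+3)): offset=3, physical=[j,l,C,m,E,A,G,H,I], logical=[m,E,A,G,H,I,j,l,C]

Answer: 3 m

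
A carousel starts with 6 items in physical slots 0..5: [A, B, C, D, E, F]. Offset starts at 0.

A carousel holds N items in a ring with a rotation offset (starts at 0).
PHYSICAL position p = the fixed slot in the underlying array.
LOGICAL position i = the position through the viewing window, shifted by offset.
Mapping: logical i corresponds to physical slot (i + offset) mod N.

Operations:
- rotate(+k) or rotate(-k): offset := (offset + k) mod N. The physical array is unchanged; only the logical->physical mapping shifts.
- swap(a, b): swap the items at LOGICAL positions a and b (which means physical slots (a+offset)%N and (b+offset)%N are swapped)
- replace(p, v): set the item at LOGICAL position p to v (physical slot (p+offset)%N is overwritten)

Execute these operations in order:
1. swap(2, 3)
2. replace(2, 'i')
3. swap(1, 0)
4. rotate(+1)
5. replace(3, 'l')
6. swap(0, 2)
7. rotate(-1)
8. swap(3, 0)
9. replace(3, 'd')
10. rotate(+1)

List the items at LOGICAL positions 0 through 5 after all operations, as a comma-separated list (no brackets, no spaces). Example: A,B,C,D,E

After op 1 (swap(2, 3)): offset=0, physical=[A,B,D,C,E,F], logical=[A,B,D,C,E,F]
After op 2 (replace(2, 'i')): offset=0, physical=[A,B,i,C,E,F], logical=[A,B,i,C,E,F]
After op 3 (swap(1, 0)): offset=0, physical=[B,A,i,C,E,F], logical=[B,A,i,C,E,F]
After op 4 (rotate(+1)): offset=1, physical=[B,A,i,C,E,F], logical=[A,i,C,E,F,B]
After op 5 (replace(3, 'l')): offset=1, physical=[B,A,i,C,l,F], logical=[A,i,C,l,F,B]
After op 6 (swap(0, 2)): offset=1, physical=[B,C,i,A,l,F], logical=[C,i,A,l,F,B]
After op 7 (rotate(-1)): offset=0, physical=[B,C,i,A,l,F], logical=[B,C,i,A,l,F]
After op 8 (swap(3, 0)): offset=0, physical=[A,C,i,B,l,F], logical=[A,C,i,B,l,F]
After op 9 (replace(3, 'd')): offset=0, physical=[A,C,i,d,l,F], logical=[A,C,i,d,l,F]
After op 10 (rotate(+1)): offset=1, physical=[A,C,i,d,l,F], logical=[C,i,d,l,F,A]

Answer: C,i,d,l,F,A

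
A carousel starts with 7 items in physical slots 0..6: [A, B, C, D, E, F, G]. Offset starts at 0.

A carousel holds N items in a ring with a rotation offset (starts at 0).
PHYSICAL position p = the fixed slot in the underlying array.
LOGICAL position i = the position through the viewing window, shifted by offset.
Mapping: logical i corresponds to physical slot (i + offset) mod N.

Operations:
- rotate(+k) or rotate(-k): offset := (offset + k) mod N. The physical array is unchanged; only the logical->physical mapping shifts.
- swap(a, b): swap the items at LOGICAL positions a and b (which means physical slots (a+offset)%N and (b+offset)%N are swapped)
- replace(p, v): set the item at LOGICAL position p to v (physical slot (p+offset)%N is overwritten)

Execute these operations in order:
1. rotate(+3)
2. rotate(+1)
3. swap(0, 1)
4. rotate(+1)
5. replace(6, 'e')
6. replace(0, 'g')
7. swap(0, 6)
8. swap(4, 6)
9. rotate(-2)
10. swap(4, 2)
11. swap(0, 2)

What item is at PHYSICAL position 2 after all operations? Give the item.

After op 1 (rotate(+3)): offset=3, physical=[A,B,C,D,E,F,G], logical=[D,E,F,G,A,B,C]
After op 2 (rotate(+1)): offset=4, physical=[A,B,C,D,E,F,G], logical=[E,F,G,A,B,C,D]
After op 3 (swap(0, 1)): offset=4, physical=[A,B,C,D,F,E,G], logical=[F,E,G,A,B,C,D]
After op 4 (rotate(+1)): offset=5, physical=[A,B,C,D,F,E,G], logical=[E,G,A,B,C,D,F]
After op 5 (replace(6, 'e')): offset=5, physical=[A,B,C,D,e,E,G], logical=[E,G,A,B,C,D,e]
After op 6 (replace(0, 'g')): offset=5, physical=[A,B,C,D,e,g,G], logical=[g,G,A,B,C,D,e]
After op 7 (swap(0, 6)): offset=5, physical=[A,B,C,D,g,e,G], logical=[e,G,A,B,C,D,g]
After op 8 (swap(4, 6)): offset=5, physical=[A,B,g,D,C,e,G], logical=[e,G,A,B,g,D,C]
After op 9 (rotate(-2)): offset=3, physical=[A,B,g,D,C,e,G], logical=[D,C,e,G,A,B,g]
After op 10 (swap(4, 2)): offset=3, physical=[e,B,g,D,C,A,G], logical=[D,C,A,G,e,B,g]
After op 11 (swap(0, 2)): offset=3, physical=[e,B,g,A,C,D,G], logical=[A,C,D,G,e,B,g]

Answer: g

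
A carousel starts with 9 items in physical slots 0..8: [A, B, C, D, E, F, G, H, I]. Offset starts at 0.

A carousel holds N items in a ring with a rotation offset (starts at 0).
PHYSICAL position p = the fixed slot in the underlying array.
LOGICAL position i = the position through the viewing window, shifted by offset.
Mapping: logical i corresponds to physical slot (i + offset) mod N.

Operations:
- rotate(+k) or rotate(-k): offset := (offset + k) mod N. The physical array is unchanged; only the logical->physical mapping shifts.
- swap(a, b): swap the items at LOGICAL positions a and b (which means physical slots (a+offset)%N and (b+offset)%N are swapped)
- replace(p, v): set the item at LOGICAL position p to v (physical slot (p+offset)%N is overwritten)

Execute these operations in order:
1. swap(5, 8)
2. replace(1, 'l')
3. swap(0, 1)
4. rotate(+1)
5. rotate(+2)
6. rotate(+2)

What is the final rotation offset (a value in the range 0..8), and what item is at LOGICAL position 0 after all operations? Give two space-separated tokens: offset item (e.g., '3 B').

After op 1 (swap(5, 8)): offset=0, physical=[A,B,C,D,E,I,G,H,F], logical=[A,B,C,D,E,I,G,H,F]
After op 2 (replace(1, 'l')): offset=0, physical=[A,l,C,D,E,I,G,H,F], logical=[A,l,C,D,E,I,G,H,F]
After op 3 (swap(0, 1)): offset=0, physical=[l,A,C,D,E,I,G,H,F], logical=[l,A,C,D,E,I,G,H,F]
After op 4 (rotate(+1)): offset=1, physical=[l,A,C,D,E,I,G,H,F], logical=[A,C,D,E,I,G,H,F,l]
After op 5 (rotate(+2)): offset=3, physical=[l,A,C,D,E,I,G,H,F], logical=[D,E,I,G,H,F,l,A,C]
After op 6 (rotate(+2)): offset=5, physical=[l,A,C,D,E,I,G,H,F], logical=[I,G,H,F,l,A,C,D,E]

Answer: 5 I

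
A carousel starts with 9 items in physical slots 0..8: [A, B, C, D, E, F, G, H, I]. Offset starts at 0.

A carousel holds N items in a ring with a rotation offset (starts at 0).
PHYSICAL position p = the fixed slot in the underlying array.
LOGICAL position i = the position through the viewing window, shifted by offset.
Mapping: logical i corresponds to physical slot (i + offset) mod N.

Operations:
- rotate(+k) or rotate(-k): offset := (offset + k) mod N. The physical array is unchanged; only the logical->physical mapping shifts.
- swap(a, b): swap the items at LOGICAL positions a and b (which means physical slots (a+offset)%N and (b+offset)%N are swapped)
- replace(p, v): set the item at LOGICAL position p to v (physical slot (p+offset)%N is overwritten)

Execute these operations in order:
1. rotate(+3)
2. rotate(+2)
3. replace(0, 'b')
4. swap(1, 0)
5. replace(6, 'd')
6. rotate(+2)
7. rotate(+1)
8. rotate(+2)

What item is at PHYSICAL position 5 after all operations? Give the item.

Answer: G

Derivation:
After op 1 (rotate(+3)): offset=3, physical=[A,B,C,D,E,F,G,H,I], logical=[D,E,F,G,H,I,A,B,C]
After op 2 (rotate(+2)): offset=5, physical=[A,B,C,D,E,F,G,H,I], logical=[F,G,H,I,A,B,C,D,E]
After op 3 (replace(0, 'b')): offset=5, physical=[A,B,C,D,E,b,G,H,I], logical=[b,G,H,I,A,B,C,D,E]
After op 4 (swap(1, 0)): offset=5, physical=[A,B,C,D,E,G,b,H,I], logical=[G,b,H,I,A,B,C,D,E]
After op 5 (replace(6, 'd')): offset=5, physical=[A,B,d,D,E,G,b,H,I], logical=[G,b,H,I,A,B,d,D,E]
After op 6 (rotate(+2)): offset=7, physical=[A,B,d,D,E,G,b,H,I], logical=[H,I,A,B,d,D,E,G,b]
After op 7 (rotate(+1)): offset=8, physical=[A,B,d,D,E,G,b,H,I], logical=[I,A,B,d,D,E,G,b,H]
After op 8 (rotate(+2)): offset=1, physical=[A,B,d,D,E,G,b,H,I], logical=[B,d,D,E,G,b,H,I,A]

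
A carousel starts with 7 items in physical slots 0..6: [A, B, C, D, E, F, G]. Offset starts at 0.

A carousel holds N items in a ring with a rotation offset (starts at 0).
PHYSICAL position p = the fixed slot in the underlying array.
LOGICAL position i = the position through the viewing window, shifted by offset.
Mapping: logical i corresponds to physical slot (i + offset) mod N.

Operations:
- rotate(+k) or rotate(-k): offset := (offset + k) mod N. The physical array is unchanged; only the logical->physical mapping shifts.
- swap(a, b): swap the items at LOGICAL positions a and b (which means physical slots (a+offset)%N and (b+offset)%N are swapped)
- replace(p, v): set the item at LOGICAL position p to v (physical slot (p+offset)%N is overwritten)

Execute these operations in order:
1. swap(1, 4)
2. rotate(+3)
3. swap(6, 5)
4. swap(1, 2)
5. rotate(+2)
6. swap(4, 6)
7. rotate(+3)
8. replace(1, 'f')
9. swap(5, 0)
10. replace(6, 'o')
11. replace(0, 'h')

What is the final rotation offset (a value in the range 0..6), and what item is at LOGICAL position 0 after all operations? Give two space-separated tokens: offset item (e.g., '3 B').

Answer: 1 h

Derivation:
After op 1 (swap(1, 4)): offset=0, physical=[A,E,C,D,B,F,G], logical=[A,E,C,D,B,F,G]
After op 2 (rotate(+3)): offset=3, physical=[A,E,C,D,B,F,G], logical=[D,B,F,G,A,E,C]
After op 3 (swap(6, 5)): offset=3, physical=[A,C,E,D,B,F,G], logical=[D,B,F,G,A,C,E]
After op 4 (swap(1, 2)): offset=3, physical=[A,C,E,D,F,B,G], logical=[D,F,B,G,A,C,E]
After op 5 (rotate(+2)): offset=5, physical=[A,C,E,D,F,B,G], logical=[B,G,A,C,E,D,F]
After op 6 (swap(4, 6)): offset=5, physical=[A,C,F,D,E,B,G], logical=[B,G,A,C,F,D,E]
After op 7 (rotate(+3)): offset=1, physical=[A,C,F,D,E,B,G], logical=[C,F,D,E,B,G,A]
After op 8 (replace(1, 'f')): offset=1, physical=[A,C,f,D,E,B,G], logical=[C,f,D,E,B,G,A]
After op 9 (swap(5, 0)): offset=1, physical=[A,G,f,D,E,B,C], logical=[G,f,D,E,B,C,A]
After op 10 (replace(6, 'o')): offset=1, physical=[o,G,f,D,E,B,C], logical=[G,f,D,E,B,C,o]
After op 11 (replace(0, 'h')): offset=1, physical=[o,h,f,D,E,B,C], logical=[h,f,D,E,B,C,o]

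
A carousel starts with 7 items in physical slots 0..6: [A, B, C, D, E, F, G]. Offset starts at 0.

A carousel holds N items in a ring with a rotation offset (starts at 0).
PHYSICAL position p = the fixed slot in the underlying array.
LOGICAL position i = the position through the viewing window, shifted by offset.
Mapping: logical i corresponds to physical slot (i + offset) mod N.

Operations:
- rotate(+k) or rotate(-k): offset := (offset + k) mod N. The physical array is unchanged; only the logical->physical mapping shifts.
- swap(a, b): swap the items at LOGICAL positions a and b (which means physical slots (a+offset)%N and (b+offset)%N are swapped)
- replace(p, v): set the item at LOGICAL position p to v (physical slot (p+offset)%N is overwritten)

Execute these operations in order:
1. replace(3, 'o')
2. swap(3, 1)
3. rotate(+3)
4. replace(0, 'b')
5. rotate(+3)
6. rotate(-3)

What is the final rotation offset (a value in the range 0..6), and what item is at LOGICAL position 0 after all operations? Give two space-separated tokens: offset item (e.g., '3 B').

After op 1 (replace(3, 'o')): offset=0, physical=[A,B,C,o,E,F,G], logical=[A,B,C,o,E,F,G]
After op 2 (swap(3, 1)): offset=0, physical=[A,o,C,B,E,F,G], logical=[A,o,C,B,E,F,G]
After op 3 (rotate(+3)): offset=3, physical=[A,o,C,B,E,F,G], logical=[B,E,F,G,A,o,C]
After op 4 (replace(0, 'b')): offset=3, physical=[A,o,C,b,E,F,G], logical=[b,E,F,G,A,o,C]
After op 5 (rotate(+3)): offset=6, physical=[A,o,C,b,E,F,G], logical=[G,A,o,C,b,E,F]
After op 6 (rotate(-3)): offset=3, physical=[A,o,C,b,E,F,G], logical=[b,E,F,G,A,o,C]

Answer: 3 b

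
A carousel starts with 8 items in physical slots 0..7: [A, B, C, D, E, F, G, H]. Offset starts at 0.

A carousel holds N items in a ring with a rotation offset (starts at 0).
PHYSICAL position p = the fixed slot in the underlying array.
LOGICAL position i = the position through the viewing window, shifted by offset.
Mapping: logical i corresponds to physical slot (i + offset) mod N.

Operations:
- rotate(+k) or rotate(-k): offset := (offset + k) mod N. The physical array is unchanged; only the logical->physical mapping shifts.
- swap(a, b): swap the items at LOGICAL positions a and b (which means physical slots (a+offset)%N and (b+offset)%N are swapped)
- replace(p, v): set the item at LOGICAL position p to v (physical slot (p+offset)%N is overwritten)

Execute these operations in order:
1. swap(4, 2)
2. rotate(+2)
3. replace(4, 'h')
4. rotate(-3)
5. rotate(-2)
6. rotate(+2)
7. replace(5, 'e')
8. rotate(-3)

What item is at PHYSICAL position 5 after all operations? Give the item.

Answer: F

Derivation:
After op 1 (swap(4, 2)): offset=0, physical=[A,B,E,D,C,F,G,H], logical=[A,B,E,D,C,F,G,H]
After op 2 (rotate(+2)): offset=2, physical=[A,B,E,D,C,F,G,H], logical=[E,D,C,F,G,H,A,B]
After op 3 (replace(4, 'h')): offset=2, physical=[A,B,E,D,C,F,h,H], logical=[E,D,C,F,h,H,A,B]
After op 4 (rotate(-3)): offset=7, physical=[A,B,E,D,C,F,h,H], logical=[H,A,B,E,D,C,F,h]
After op 5 (rotate(-2)): offset=5, physical=[A,B,E,D,C,F,h,H], logical=[F,h,H,A,B,E,D,C]
After op 6 (rotate(+2)): offset=7, physical=[A,B,E,D,C,F,h,H], logical=[H,A,B,E,D,C,F,h]
After op 7 (replace(5, 'e')): offset=7, physical=[A,B,E,D,e,F,h,H], logical=[H,A,B,E,D,e,F,h]
After op 8 (rotate(-3)): offset=4, physical=[A,B,E,D,e,F,h,H], logical=[e,F,h,H,A,B,E,D]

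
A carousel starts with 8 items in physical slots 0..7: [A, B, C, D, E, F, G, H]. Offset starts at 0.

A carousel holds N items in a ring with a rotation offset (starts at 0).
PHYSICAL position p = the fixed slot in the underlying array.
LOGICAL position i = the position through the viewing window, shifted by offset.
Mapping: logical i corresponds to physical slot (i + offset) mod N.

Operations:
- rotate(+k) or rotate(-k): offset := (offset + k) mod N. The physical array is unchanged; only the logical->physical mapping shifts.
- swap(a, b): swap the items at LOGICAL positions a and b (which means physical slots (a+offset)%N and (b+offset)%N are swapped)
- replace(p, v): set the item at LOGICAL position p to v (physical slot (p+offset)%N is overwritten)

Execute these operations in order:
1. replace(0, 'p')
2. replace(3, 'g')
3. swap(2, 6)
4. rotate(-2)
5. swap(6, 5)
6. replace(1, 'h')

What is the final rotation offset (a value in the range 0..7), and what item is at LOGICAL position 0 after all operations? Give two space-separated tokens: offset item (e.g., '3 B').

Answer: 6 C

Derivation:
After op 1 (replace(0, 'p')): offset=0, physical=[p,B,C,D,E,F,G,H], logical=[p,B,C,D,E,F,G,H]
After op 2 (replace(3, 'g')): offset=0, physical=[p,B,C,g,E,F,G,H], logical=[p,B,C,g,E,F,G,H]
After op 3 (swap(2, 6)): offset=0, physical=[p,B,G,g,E,F,C,H], logical=[p,B,G,g,E,F,C,H]
After op 4 (rotate(-2)): offset=6, physical=[p,B,G,g,E,F,C,H], logical=[C,H,p,B,G,g,E,F]
After op 5 (swap(6, 5)): offset=6, physical=[p,B,G,E,g,F,C,H], logical=[C,H,p,B,G,E,g,F]
After op 6 (replace(1, 'h')): offset=6, physical=[p,B,G,E,g,F,C,h], logical=[C,h,p,B,G,E,g,F]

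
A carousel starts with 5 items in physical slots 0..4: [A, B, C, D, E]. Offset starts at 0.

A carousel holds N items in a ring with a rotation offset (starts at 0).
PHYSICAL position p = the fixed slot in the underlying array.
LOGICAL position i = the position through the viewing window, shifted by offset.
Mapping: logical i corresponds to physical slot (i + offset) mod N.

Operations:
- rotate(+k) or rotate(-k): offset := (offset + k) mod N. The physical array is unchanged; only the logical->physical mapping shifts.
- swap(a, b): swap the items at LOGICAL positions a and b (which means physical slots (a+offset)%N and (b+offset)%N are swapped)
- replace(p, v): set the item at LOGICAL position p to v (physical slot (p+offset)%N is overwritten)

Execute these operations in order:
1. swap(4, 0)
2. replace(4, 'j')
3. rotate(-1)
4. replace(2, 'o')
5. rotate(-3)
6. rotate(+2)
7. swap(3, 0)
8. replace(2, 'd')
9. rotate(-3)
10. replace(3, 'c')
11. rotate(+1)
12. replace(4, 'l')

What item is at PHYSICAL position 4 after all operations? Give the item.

After op 1 (swap(4, 0)): offset=0, physical=[E,B,C,D,A], logical=[E,B,C,D,A]
After op 2 (replace(4, 'j')): offset=0, physical=[E,B,C,D,j], logical=[E,B,C,D,j]
After op 3 (rotate(-1)): offset=4, physical=[E,B,C,D,j], logical=[j,E,B,C,D]
After op 4 (replace(2, 'o')): offset=4, physical=[E,o,C,D,j], logical=[j,E,o,C,D]
After op 5 (rotate(-3)): offset=1, physical=[E,o,C,D,j], logical=[o,C,D,j,E]
After op 6 (rotate(+2)): offset=3, physical=[E,o,C,D,j], logical=[D,j,E,o,C]
After op 7 (swap(3, 0)): offset=3, physical=[E,D,C,o,j], logical=[o,j,E,D,C]
After op 8 (replace(2, 'd')): offset=3, physical=[d,D,C,o,j], logical=[o,j,d,D,C]
After op 9 (rotate(-3)): offset=0, physical=[d,D,C,o,j], logical=[d,D,C,o,j]
After op 10 (replace(3, 'c')): offset=0, physical=[d,D,C,c,j], logical=[d,D,C,c,j]
After op 11 (rotate(+1)): offset=1, physical=[d,D,C,c,j], logical=[D,C,c,j,d]
After op 12 (replace(4, 'l')): offset=1, physical=[l,D,C,c,j], logical=[D,C,c,j,l]

Answer: j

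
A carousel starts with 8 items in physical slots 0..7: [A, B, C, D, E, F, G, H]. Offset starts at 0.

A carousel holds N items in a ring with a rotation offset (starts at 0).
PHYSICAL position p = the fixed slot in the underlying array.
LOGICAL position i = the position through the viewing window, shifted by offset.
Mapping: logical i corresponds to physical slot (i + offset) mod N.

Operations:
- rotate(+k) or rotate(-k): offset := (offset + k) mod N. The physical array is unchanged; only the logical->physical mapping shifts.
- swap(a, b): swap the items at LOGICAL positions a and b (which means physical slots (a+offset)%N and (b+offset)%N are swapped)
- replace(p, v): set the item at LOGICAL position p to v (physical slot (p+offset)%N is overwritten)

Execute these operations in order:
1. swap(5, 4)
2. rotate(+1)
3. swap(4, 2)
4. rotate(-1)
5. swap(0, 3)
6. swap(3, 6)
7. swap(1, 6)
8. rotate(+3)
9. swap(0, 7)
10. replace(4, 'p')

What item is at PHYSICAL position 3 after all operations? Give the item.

Answer: C

Derivation:
After op 1 (swap(5, 4)): offset=0, physical=[A,B,C,D,F,E,G,H], logical=[A,B,C,D,F,E,G,H]
After op 2 (rotate(+1)): offset=1, physical=[A,B,C,D,F,E,G,H], logical=[B,C,D,F,E,G,H,A]
After op 3 (swap(4, 2)): offset=1, physical=[A,B,C,E,F,D,G,H], logical=[B,C,E,F,D,G,H,A]
After op 4 (rotate(-1)): offset=0, physical=[A,B,C,E,F,D,G,H], logical=[A,B,C,E,F,D,G,H]
After op 5 (swap(0, 3)): offset=0, physical=[E,B,C,A,F,D,G,H], logical=[E,B,C,A,F,D,G,H]
After op 6 (swap(3, 6)): offset=0, physical=[E,B,C,G,F,D,A,H], logical=[E,B,C,G,F,D,A,H]
After op 7 (swap(1, 6)): offset=0, physical=[E,A,C,G,F,D,B,H], logical=[E,A,C,G,F,D,B,H]
After op 8 (rotate(+3)): offset=3, physical=[E,A,C,G,F,D,B,H], logical=[G,F,D,B,H,E,A,C]
After op 9 (swap(0, 7)): offset=3, physical=[E,A,G,C,F,D,B,H], logical=[C,F,D,B,H,E,A,G]
After op 10 (replace(4, 'p')): offset=3, physical=[E,A,G,C,F,D,B,p], logical=[C,F,D,B,p,E,A,G]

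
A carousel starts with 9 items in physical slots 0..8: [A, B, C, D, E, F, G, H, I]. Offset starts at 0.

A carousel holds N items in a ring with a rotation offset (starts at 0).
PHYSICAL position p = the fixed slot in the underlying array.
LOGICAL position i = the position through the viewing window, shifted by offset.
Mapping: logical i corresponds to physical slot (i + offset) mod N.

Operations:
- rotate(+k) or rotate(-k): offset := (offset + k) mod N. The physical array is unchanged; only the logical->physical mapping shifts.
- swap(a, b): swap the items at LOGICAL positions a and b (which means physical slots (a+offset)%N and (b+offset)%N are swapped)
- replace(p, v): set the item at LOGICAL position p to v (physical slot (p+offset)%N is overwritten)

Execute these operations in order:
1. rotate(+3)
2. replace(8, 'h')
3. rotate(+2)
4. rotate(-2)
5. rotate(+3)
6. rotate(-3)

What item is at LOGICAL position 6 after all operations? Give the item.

Answer: A

Derivation:
After op 1 (rotate(+3)): offset=3, physical=[A,B,C,D,E,F,G,H,I], logical=[D,E,F,G,H,I,A,B,C]
After op 2 (replace(8, 'h')): offset=3, physical=[A,B,h,D,E,F,G,H,I], logical=[D,E,F,G,H,I,A,B,h]
After op 3 (rotate(+2)): offset=5, physical=[A,B,h,D,E,F,G,H,I], logical=[F,G,H,I,A,B,h,D,E]
After op 4 (rotate(-2)): offset=3, physical=[A,B,h,D,E,F,G,H,I], logical=[D,E,F,G,H,I,A,B,h]
After op 5 (rotate(+3)): offset=6, physical=[A,B,h,D,E,F,G,H,I], logical=[G,H,I,A,B,h,D,E,F]
After op 6 (rotate(-3)): offset=3, physical=[A,B,h,D,E,F,G,H,I], logical=[D,E,F,G,H,I,A,B,h]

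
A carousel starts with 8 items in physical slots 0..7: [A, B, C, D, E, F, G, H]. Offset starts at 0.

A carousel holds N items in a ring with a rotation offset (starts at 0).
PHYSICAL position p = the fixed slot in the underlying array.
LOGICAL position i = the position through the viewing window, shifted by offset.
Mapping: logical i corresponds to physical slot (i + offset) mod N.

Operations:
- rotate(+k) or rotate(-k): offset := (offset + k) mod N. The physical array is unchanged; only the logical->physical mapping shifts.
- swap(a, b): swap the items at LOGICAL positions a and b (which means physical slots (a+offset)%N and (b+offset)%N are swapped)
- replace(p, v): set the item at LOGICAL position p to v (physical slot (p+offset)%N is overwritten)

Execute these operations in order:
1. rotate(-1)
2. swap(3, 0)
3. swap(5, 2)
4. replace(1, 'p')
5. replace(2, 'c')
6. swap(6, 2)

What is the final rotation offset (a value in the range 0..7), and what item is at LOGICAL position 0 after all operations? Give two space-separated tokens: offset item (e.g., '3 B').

After op 1 (rotate(-1)): offset=7, physical=[A,B,C,D,E,F,G,H], logical=[H,A,B,C,D,E,F,G]
After op 2 (swap(3, 0)): offset=7, physical=[A,B,H,D,E,F,G,C], logical=[C,A,B,H,D,E,F,G]
After op 3 (swap(5, 2)): offset=7, physical=[A,E,H,D,B,F,G,C], logical=[C,A,E,H,D,B,F,G]
After op 4 (replace(1, 'p')): offset=7, physical=[p,E,H,D,B,F,G,C], logical=[C,p,E,H,D,B,F,G]
After op 5 (replace(2, 'c')): offset=7, physical=[p,c,H,D,B,F,G,C], logical=[C,p,c,H,D,B,F,G]
After op 6 (swap(6, 2)): offset=7, physical=[p,F,H,D,B,c,G,C], logical=[C,p,F,H,D,B,c,G]

Answer: 7 C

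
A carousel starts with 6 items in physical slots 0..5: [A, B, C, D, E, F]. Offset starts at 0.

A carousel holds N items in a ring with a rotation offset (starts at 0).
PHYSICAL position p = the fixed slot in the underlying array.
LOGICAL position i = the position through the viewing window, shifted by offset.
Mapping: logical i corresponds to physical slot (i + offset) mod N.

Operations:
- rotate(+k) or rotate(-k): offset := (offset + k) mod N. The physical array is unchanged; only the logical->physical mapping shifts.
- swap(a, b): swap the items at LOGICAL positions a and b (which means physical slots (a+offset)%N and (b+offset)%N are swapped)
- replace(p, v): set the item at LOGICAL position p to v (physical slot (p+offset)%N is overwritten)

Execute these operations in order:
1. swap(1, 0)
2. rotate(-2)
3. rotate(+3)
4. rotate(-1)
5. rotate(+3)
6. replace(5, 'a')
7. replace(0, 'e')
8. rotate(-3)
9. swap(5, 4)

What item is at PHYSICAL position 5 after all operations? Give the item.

Answer: E

Derivation:
After op 1 (swap(1, 0)): offset=0, physical=[B,A,C,D,E,F], logical=[B,A,C,D,E,F]
After op 2 (rotate(-2)): offset=4, physical=[B,A,C,D,E,F], logical=[E,F,B,A,C,D]
After op 3 (rotate(+3)): offset=1, physical=[B,A,C,D,E,F], logical=[A,C,D,E,F,B]
After op 4 (rotate(-1)): offset=0, physical=[B,A,C,D,E,F], logical=[B,A,C,D,E,F]
After op 5 (rotate(+3)): offset=3, physical=[B,A,C,D,E,F], logical=[D,E,F,B,A,C]
After op 6 (replace(5, 'a')): offset=3, physical=[B,A,a,D,E,F], logical=[D,E,F,B,A,a]
After op 7 (replace(0, 'e')): offset=3, physical=[B,A,a,e,E,F], logical=[e,E,F,B,A,a]
After op 8 (rotate(-3)): offset=0, physical=[B,A,a,e,E,F], logical=[B,A,a,e,E,F]
After op 9 (swap(5, 4)): offset=0, physical=[B,A,a,e,F,E], logical=[B,A,a,e,F,E]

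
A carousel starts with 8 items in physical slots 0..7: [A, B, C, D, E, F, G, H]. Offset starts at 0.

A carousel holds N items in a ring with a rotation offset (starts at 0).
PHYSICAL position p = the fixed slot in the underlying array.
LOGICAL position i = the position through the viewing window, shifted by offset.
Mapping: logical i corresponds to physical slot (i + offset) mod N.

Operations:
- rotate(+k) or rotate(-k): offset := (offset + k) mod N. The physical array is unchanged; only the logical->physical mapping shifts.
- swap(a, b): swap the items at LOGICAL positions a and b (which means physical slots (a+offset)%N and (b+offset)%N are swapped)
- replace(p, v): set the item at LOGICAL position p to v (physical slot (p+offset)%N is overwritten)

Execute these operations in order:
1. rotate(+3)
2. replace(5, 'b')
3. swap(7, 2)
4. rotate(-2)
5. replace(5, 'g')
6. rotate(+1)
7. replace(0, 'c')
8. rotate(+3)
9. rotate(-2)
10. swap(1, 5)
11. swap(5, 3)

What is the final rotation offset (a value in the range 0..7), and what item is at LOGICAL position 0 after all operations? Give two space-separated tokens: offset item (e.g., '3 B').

After op 1 (rotate(+3)): offset=3, physical=[A,B,C,D,E,F,G,H], logical=[D,E,F,G,H,A,B,C]
After op 2 (replace(5, 'b')): offset=3, physical=[b,B,C,D,E,F,G,H], logical=[D,E,F,G,H,b,B,C]
After op 3 (swap(7, 2)): offset=3, physical=[b,B,F,D,E,C,G,H], logical=[D,E,C,G,H,b,B,F]
After op 4 (rotate(-2)): offset=1, physical=[b,B,F,D,E,C,G,H], logical=[B,F,D,E,C,G,H,b]
After op 5 (replace(5, 'g')): offset=1, physical=[b,B,F,D,E,C,g,H], logical=[B,F,D,E,C,g,H,b]
After op 6 (rotate(+1)): offset=2, physical=[b,B,F,D,E,C,g,H], logical=[F,D,E,C,g,H,b,B]
After op 7 (replace(0, 'c')): offset=2, physical=[b,B,c,D,E,C,g,H], logical=[c,D,E,C,g,H,b,B]
After op 8 (rotate(+3)): offset=5, physical=[b,B,c,D,E,C,g,H], logical=[C,g,H,b,B,c,D,E]
After op 9 (rotate(-2)): offset=3, physical=[b,B,c,D,E,C,g,H], logical=[D,E,C,g,H,b,B,c]
After op 10 (swap(1, 5)): offset=3, physical=[E,B,c,D,b,C,g,H], logical=[D,b,C,g,H,E,B,c]
After op 11 (swap(5, 3)): offset=3, physical=[g,B,c,D,b,C,E,H], logical=[D,b,C,E,H,g,B,c]

Answer: 3 D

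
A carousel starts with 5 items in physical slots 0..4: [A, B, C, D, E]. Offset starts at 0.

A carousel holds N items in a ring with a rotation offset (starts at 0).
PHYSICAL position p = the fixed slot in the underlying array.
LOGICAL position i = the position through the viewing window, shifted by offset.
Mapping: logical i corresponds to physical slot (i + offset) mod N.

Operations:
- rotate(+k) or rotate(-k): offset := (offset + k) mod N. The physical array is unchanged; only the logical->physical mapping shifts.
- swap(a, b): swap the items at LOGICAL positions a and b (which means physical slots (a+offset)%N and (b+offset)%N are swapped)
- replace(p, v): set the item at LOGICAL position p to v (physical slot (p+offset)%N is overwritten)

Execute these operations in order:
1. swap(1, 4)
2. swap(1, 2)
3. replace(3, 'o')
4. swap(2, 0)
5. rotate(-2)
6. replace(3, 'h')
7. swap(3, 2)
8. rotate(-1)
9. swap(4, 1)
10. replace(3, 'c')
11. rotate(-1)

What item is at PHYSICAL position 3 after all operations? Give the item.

After op 1 (swap(1, 4)): offset=0, physical=[A,E,C,D,B], logical=[A,E,C,D,B]
After op 2 (swap(1, 2)): offset=0, physical=[A,C,E,D,B], logical=[A,C,E,D,B]
After op 3 (replace(3, 'o')): offset=0, physical=[A,C,E,o,B], logical=[A,C,E,o,B]
After op 4 (swap(2, 0)): offset=0, physical=[E,C,A,o,B], logical=[E,C,A,o,B]
After op 5 (rotate(-2)): offset=3, physical=[E,C,A,o,B], logical=[o,B,E,C,A]
After op 6 (replace(3, 'h')): offset=3, physical=[E,h,A,o,B], logical=[o,B,E,h,A]
After op 7 (swap(3, 2)): offset=3, physical=[h,E,A,o,B], logical=[o,B,h,E,A]
After op 8 (rotate(-1)): offset=2, physical=[h,E,A,o,B], logical=[A,o,B,h,E]
After op 9 (swap(4, 1)): offset=2, physical=[h,o,A,E,B], logical=[A,E,B,h,o]
After op 10 (replace(3, 'c')): offset=2, physical=[c,o,A,E,B], logical=[A,E,B,c,o]
After op 11 (rotate(-1)): offset=1, physical=[c,o,A,E,B], logical=[o,A,E,B,c]

Answer: E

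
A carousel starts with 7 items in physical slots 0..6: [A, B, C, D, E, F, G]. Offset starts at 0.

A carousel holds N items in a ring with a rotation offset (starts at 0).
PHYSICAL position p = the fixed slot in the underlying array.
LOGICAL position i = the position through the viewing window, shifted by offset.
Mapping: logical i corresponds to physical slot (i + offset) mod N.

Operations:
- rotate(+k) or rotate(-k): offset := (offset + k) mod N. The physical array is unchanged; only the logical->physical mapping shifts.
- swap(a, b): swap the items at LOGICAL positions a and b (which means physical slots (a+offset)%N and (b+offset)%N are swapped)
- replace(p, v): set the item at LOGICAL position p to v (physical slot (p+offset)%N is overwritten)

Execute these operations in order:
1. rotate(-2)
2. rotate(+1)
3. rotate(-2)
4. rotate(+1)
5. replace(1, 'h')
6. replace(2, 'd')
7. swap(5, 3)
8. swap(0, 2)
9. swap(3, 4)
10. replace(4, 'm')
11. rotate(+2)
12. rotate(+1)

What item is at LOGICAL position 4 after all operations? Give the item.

Answer: d

Derivation:
After op 1 (rotate(-2)): offset=5, physical=[A,B,C,D,E,F,G], logical=[F,G,A,B,C,D,E]
After op 2 (rotate(+1)): offset=6, physical=[A,B,C,D,E,F,G], logical=[G,A,B,C,D,E,F]
After op 3 (rotate(-2)): offset=4, physical=[A,B,C,D,E,F,G], logical=[E,F,G,A,B,C,D]
After op 4 (rotate(+1)): offset=5, physical=[A,B,C,D,E,F,G], logical=[F,G,A,B,C,D,E]
After op 5 (replace(1, 'h')): offset=5, physical=[A,B,C,D,E,F,h], logical=[F,h,A,B,C,D,E]
After op 6 (replace(2, 'd')): offset=5, physical=[d,B,C,D,E,F,h], logical=[F,h,d,B,C,D,E]
After op 7 (swap(5, 3)): offset=5, physical=[d,D,C,B,E,F,h], logical=[F,h,d,D,C,B,E]
After op 8 (swap(0, 2)): offset=5, physical=[F,D,C,B,E,d,h], logical=[d,h,F,D,C,B,E]
After op 9 (swap(3, 4)): offset=5, physical=[F,C,D,B,E,d,h], logical=[d,h,F,C,D,B,E]
After op 10 (replace(4, 'm')): offset=5, physical=[F,C,m,B,E,d,h], logical=[d,h,F,C,m,B,E]
After op 11 (rotate(+2)): offset=0, physical=[F,C,m,B,E,d,h], logical=[F,C,m,B,E,d,h]
After op 12 (rotate(+1)): offset=1, physical=[F,C,m,B,E,d,h], logical=[C,m,B,E,d,h,F]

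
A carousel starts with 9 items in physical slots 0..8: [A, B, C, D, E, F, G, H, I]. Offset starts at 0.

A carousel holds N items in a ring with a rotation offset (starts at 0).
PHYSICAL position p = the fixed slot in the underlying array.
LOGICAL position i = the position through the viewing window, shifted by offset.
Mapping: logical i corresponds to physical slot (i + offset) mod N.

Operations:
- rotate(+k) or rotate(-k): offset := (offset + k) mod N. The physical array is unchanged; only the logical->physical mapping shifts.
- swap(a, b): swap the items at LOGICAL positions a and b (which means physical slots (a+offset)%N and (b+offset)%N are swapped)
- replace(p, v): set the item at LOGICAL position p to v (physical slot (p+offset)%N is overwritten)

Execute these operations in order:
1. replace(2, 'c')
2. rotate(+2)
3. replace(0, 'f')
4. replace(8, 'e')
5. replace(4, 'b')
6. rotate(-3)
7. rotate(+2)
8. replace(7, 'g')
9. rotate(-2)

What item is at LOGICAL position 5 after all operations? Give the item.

Answer: E

Derivation:
After op 1 (replace(2, 'c')): offset=0, physical=[A,B,c,D,E,F,G,H,I], logical=[A,B,c,D,E,F,G,H,I]
After op 2 (rotate(+2)): offset=2, physical=[A,B,c,D,E,F,G,H,I], logical=[c,D,E,F,G,H,I,A,B]
After op 3 (replace(0, 'f')): offset=2, physical=[A,B,f,D,E,F,G,H,I], logical=[f,D,E,F,G,H,I,A,B]
After op 4 (replace(8, 'e')): offset=2, physical=[A,e,f,D,E,F,G,H,I], logical=[f,D,E,F,G,H,I,A,e]
After op 5 (replace(4, 'b')): offset=2, physical=[A,e,f,D,E,F,b,H,I], logical=[f,D,E,F,b,H,I,A,e]
After op 6 (rotate(-3)): offset=8, physical=[A,e,f,D,E,F,b,H,I], logical=[I,A,e,f,D,E,F,b,H]
After op 7 (rotate(+2)): offset=1, physical=[A,e,f,D,E,F,b,H,I], logical=[e,f,D,E,F,b,H,I,A]
After op 8 (replace(7, 'g')): offset=1, physical=[A,e,f,D,E,F,b,H,g], logical=[e,f,D,E,F,b,H,g,A]
After op 9 (rotate(-2)): offset=8, physical=[A,e,f,D,E,F,b,H,g], logical=[g,A,e,f,D,E,F,b,H]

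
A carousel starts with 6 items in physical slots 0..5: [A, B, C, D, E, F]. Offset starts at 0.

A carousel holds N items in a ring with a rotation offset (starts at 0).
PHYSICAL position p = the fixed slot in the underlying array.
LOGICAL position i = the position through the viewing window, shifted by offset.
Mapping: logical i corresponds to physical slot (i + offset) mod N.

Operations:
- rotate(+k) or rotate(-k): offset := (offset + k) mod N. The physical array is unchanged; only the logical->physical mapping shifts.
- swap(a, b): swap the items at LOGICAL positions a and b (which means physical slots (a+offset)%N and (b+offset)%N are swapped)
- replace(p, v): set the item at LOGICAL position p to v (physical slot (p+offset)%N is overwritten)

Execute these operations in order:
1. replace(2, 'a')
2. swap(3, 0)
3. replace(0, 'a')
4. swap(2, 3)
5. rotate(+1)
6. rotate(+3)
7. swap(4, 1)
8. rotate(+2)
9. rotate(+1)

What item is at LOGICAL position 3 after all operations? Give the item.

After op 1 (replace(2, 'a')): offset=0, physical=[A,B,a,D,E,F], logical=[A,B,a,D,E,F]
After op 2 (swap(3, 0)): offset=0, physical=[D,B,a,A,E,F], logical=[D,B,a,A,E,F]
After op 3 (replace(0, 'a')): offset=0, physical=[a,B,a,A,E,F], logical=[a,B,a,A,E,F]
After op 4 (swap(2, 3)): offset=0, physical=[a,B,A,a,E,F], logical=[a,B,A,a,E,F]
After op 5 (rotate(+1)): offset=1, physical=[a,B,A,a,E,F], logical=[B,A,a,E,F,a]
After op 6 (rotate(+3)): offset=4, physical=[a,B,A,a,E,F], logical=[E,F,a,B,A,a]
After op 7 (swap(4, 1)): offset=4, physical=[a,B,F,a,E,A], logical=[E,A,a,B,F,a]
After op 8 (rotate(+2)): offset=0, physical=[a,B,F,a,E,A], logical=[a,B,F,a,E,A]
After op 9 (rotate(+1)): offset=1, physical=[a,B,F,a,E,A], logical=[B,F,a,E,A,a]

Answer: E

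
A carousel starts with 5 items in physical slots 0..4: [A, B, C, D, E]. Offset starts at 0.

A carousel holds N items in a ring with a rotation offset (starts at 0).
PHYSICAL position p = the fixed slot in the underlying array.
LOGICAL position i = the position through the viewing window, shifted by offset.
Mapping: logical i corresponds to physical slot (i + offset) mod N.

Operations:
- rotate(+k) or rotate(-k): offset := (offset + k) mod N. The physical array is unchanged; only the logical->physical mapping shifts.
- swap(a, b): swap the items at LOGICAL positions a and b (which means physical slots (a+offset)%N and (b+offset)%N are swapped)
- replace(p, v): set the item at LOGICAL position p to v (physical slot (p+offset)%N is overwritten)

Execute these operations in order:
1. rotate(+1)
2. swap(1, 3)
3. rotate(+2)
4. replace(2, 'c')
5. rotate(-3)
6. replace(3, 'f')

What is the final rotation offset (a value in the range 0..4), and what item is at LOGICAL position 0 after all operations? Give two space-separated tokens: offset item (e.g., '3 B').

After op 1 (rotate(+1)): offset=1, physical=[A,B,C,D,E], logical=[B,C,D,E,A]
After op 2 (swap(1, 3)): offset=1, physical=[A,B,E,D,C], logical=[B,E,D,C,A]
After op 3 (rotate(+2)): offset=3, physical=[A,B,E,D,C], logical=[D,C,A,B,E]
After op 4 (replace(2, 'c')): offset=3, physical=[c,B,E,D,C], logical=[D,C,c,B,E]
After op 5 (rotate(-3)): offset=0, physical=[c,B,E,D,C], logical=[c,B,E,D,C]
After op 6 (replace(3, 'f')): offset=0, physical=[c,B,E,f,C], logical=[c,B,E,f,C]

Answer: 0 c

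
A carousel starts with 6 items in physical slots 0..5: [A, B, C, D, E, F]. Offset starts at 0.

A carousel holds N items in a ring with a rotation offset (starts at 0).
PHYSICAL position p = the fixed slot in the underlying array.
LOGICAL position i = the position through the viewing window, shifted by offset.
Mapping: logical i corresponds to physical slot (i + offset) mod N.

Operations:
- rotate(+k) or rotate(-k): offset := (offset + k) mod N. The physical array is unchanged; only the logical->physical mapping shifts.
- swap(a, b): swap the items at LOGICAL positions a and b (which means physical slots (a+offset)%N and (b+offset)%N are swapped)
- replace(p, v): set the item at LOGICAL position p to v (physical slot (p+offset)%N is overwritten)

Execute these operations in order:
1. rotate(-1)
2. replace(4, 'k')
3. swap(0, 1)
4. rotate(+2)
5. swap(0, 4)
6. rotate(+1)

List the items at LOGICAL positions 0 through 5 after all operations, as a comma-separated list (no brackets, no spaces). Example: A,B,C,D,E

Answer: C,k,E,B,F,A

Derivation:
After op 1 (rotate(-1)): offset=5, physical=[A,B,C,D,E,F], logical=[F,A,B,C,D,E]
After op 2 (replace(4, 'k')): offset=5, physical=[A,B,C,k,E,F], logical=[F,A,B,C,k,E]
After op 3 (swap(0, 1)): offset=5, physical=[F,B,C,k,E,A], logical=[A,F,B,C,k,E]
After op 4 (rotate(+2)): offset=1, physical=[F,B,C,k,E,A], logical=[B,C,k,E,A,F]
After op 5 (swap(0, 4)): offset=1, physical=[F,A,C,k,E,B], logical=[A,C,k,E,B,F]
After op 6 (rotate(+1)): offset=2, physical=[F,A,C,k,E,B], logical=[C,k,E,B,F,A]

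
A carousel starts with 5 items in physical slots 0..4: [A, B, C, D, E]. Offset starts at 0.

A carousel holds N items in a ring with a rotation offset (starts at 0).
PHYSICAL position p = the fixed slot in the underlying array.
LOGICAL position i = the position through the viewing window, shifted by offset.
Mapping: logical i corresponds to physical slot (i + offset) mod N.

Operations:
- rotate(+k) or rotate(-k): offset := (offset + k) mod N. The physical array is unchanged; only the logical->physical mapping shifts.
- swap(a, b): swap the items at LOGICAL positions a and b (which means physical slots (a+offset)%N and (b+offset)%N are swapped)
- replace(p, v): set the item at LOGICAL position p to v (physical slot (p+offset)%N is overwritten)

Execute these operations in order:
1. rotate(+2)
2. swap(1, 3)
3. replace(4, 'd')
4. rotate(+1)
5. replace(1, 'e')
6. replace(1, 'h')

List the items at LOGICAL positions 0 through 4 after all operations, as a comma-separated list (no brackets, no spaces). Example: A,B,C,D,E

After op 1 (rotate(+2)): offset=2, physical=[A,B,C,D,E], logical=[C,D,E,A,B]
After op 2 (swap(1, 3)): offset=2, physical=[D,B,C,A,E], logical=[C,A,E,D,B]
After op 3 (replace(4, 'd')): offset=2, physical=[D,d,C,A,E], logical=[C,A,E,D,d]
After op 4 (rotate(+1)): offset=3, physical=[D,d,C,A,E], logical=[A,E,D,d,C]
After op 5 (replace(1, 'e')): offset=3, physical=[D,d,C,A,e], logical=[A,e,D,d,C]
After op 6 (replace(1, 'h')): offset=3, physical=[D,d,C,A,h], logical=[A,h,D,d,C]

Answer: A,h,D,d,C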